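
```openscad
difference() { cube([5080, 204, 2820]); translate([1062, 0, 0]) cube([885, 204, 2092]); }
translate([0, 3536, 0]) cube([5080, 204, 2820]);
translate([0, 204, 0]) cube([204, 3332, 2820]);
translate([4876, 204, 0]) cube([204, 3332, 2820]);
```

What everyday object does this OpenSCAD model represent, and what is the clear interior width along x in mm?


A single room. The interior width is 4672 mm.

Four walls enclosing a rectangle with a door in the front wall — a room. Outside width 5080 minus two 204 mm walls gives 4672 mm.


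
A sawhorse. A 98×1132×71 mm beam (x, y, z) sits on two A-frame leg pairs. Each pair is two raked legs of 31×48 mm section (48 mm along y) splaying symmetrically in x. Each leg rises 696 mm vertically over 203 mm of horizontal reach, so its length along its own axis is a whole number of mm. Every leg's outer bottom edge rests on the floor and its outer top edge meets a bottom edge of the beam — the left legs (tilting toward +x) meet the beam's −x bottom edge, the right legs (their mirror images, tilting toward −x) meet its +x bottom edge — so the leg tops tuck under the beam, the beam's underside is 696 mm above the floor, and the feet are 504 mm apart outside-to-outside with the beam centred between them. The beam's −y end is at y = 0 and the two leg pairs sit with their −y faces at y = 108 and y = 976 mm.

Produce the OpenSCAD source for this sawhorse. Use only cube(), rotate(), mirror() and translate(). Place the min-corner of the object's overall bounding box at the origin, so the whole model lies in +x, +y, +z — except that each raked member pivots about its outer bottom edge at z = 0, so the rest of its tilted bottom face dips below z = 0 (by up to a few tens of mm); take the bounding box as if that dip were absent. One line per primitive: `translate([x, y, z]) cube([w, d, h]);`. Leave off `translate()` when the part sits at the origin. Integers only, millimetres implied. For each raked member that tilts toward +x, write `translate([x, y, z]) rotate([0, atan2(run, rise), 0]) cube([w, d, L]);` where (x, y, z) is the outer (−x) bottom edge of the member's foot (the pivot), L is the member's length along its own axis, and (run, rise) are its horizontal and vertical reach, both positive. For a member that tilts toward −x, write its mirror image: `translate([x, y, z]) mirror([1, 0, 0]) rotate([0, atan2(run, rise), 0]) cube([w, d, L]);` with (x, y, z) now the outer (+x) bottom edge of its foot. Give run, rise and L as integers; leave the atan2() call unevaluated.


translate([203, 0, 696]) cube([98, 1132, 71]);
translate([0, 108, 0]) rotate([0, atan2(203, 696), 0]) cube([31, 48, 725]);
translate([504, 108, 0]) mirror([1, 0, 0]) rotate([0, atan2(203, 696), 0]) cube([31, 48, 725]);
translate([0, 976, 0]) rotate([0, atan2(203, 696), 0]) cube([31, 48, 725]);
translate([504, 976, 0]) mirror([1, 0, 0]) rotate([0, atan2(203, 696), 0]) cube([31, 48, 725]);


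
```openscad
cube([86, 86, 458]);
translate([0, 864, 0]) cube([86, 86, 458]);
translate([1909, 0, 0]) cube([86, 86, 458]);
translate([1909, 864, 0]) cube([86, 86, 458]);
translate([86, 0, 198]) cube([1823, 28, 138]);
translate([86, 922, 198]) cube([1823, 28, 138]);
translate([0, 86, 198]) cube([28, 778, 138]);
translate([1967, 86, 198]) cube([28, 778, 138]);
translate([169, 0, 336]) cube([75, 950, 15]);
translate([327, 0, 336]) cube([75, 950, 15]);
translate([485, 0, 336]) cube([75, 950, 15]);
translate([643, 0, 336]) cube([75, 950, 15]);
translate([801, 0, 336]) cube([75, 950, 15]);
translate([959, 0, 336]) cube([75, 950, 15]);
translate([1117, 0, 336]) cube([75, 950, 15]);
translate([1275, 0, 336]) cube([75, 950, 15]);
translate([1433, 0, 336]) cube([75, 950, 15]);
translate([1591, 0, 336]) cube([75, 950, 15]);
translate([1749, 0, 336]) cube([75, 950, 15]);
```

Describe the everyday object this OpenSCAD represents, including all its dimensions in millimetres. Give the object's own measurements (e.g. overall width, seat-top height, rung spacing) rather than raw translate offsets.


A bed frame 1995 mm long (x) by 950 mm wide (y). Four 86×86 mm corner posts, 458 mm tall, at the corners of the footprint. Four rails of 28 mm thickness and 138 mm height run between adjacent posts with their undersides at z = 198 mm, their outer faces flush with the outside of the frame (the two x-running rails run between the posts' inner faces; the two y-running rails run between the posts' inner faces). 11 slats, each 75 mm wide (x) and 15 mm thick, lie across the top of the two x-running rails, running the full 950 mm width of the frame in y; along x they sit between the end posts with a 83 mm gap after the −x posts and between neighbouring slats, leaving 85 mm before the +x posts.


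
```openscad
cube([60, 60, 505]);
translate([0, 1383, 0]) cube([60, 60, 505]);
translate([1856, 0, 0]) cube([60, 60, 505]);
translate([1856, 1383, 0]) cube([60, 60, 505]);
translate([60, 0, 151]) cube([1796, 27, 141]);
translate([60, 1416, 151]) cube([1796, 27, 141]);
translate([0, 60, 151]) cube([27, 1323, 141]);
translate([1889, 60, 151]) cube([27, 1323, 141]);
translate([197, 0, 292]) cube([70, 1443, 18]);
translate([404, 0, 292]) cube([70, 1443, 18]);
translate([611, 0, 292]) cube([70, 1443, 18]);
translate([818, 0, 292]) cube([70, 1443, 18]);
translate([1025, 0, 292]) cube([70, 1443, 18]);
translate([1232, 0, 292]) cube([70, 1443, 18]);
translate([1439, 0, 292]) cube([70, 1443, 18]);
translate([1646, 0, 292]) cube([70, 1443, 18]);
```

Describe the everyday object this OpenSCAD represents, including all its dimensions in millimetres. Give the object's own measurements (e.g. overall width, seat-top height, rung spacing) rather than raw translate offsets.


A bed frame 1916 mm long (x) by 1443 mm wide (y). Four 60×60 mm corner posts, 505 mm tall, at the corners of the footprint. Four rails of 27 mm thickness and 141 mm height run between adjacent posts with their undersides at z = 151 mm, their outer faces flush with the outside of the frame (the two x-running rails run between the posts' inner faces; the two y-running rails run between the posts' inner faces). 8 slats, each 70 mm wide (x) and 18 mm thick, lie across the top of the two x-running rails, running the full 1443 mm width of the frame in y; along x they sit between the end posts with a 137 mm gap after the −x posts and between neighbouring slats, leaving 140 mm before the +x posts.


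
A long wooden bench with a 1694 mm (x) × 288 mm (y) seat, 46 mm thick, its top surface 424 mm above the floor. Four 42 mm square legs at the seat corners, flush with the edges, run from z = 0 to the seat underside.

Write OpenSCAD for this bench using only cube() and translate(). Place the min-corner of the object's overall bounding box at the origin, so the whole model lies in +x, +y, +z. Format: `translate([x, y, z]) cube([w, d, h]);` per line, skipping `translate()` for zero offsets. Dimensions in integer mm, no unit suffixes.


translate([0, 0, 378]) cube([1694, 288, 46]);
cube([42, 42, 378]);
translate([0, 246, 0]) cube([42, 42, 378]);
translate([1652, 0, 0]) cube([42, 42, 378]);
translate([1652, 246, 0]) cube([42, 42, 378]);


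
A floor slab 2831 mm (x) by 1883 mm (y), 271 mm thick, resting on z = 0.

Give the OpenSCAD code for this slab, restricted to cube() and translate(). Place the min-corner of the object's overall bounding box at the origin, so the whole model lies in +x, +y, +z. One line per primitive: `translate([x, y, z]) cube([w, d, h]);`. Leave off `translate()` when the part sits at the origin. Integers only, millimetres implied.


cube([2831, 1883, 271]);


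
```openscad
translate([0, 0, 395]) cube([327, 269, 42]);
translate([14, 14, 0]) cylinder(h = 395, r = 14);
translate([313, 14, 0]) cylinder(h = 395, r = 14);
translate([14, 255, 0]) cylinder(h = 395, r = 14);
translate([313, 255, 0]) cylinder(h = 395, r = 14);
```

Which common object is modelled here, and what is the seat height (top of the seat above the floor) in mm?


A stool. The seat height is 437 mm.

A 327×269×42 slab at z = 395 on four corner cylinders — a stool. The seat top is 395 + 42 = 437 mm.


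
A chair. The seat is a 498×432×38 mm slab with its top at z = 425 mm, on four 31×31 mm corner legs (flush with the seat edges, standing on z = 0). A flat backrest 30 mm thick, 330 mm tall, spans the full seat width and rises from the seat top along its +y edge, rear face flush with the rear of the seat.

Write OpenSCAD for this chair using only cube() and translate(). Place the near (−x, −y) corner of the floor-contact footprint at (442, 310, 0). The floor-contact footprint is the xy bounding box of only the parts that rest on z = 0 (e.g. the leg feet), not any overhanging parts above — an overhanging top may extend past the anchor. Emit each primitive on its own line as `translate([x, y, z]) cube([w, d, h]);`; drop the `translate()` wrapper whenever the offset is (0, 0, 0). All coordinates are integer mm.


translate([442, 310, 387]) cube([498, 432, 38]);
translate([442, 310, 0]) cube([31, 31, 387]);
translate([909, 310, 0]) cube([31, 31, 387]);
translate([442, 711, 0]) cube([31, 31, 387]);
translate([909, 711, 0]) cube([31, 31, 387]);
translate([442, 712, 425]) cube([498, 30, 330]);


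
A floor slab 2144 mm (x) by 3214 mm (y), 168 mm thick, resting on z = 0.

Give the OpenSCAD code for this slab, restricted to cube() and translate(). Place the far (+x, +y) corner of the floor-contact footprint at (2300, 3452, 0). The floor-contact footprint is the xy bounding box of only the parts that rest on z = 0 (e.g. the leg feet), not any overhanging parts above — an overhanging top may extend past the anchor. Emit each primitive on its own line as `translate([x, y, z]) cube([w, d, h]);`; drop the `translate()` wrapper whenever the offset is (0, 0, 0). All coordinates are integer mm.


translate([156, 238, 0]) cube([2144, 3214, 168]);


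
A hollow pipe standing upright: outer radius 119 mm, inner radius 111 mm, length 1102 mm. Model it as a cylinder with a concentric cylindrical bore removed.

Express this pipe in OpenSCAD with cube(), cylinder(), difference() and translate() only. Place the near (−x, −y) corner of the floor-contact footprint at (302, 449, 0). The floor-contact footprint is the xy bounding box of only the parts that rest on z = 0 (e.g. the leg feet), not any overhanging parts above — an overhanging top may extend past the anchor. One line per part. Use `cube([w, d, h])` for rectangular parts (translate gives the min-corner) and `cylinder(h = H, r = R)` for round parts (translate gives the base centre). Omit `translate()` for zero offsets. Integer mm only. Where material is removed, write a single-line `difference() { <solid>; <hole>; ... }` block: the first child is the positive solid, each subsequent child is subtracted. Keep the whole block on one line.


difference() { translate([421, 568, 0]) cylinder(h = 1102, r = 119); translate([421, 568, 0]) cylinder(h = 1102, r = 111); }


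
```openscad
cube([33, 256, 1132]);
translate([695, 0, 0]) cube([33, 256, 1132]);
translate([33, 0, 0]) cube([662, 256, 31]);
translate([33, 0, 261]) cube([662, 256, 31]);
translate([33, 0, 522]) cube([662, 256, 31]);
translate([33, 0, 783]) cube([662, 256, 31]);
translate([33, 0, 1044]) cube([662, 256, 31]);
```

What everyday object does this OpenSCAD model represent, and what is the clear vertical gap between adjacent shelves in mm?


A bookshelf. The clear shelf gap is 230 mm.

Two tall side panels with 5 horizontal boards between them — a bookshelf. The first two shelf undersides are at z = 0 and z = 261; with shelf thickness 31, the clear gap is 261 − 0 − 31 = 230 mm.


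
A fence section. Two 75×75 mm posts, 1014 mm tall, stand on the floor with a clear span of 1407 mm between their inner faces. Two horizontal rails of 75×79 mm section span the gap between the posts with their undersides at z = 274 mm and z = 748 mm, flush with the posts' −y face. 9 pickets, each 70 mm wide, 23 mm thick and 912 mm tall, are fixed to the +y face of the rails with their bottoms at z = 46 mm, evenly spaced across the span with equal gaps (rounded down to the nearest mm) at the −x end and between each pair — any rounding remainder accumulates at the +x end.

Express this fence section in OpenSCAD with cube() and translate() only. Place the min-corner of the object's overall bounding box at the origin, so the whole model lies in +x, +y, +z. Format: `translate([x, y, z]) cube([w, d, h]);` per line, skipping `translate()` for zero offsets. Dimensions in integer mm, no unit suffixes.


cube([75, 75, 1014]);
translate([1482, 0, 0]) cube([75, 75, 1014]);
translate([75, 0, 274]) cube([1407, 75, 79]);
translate([75, 0, 748]) cube([1407, 75, 79]);
translate([152, 75, 46]) cube([70, 23, 912]);
translate([299, 75, 46]) cube([70, 23, 912]);
translate([446, 75, 46]) cube([70, 23, 912]);
translate([593, 75, 46]) cube([70, 23, 912]);
translate([740, 75, 46]) cube([70, 23, 912]);
translate([887, 75, 46]) cube([70, 23, 912]);
translate([1034, 75, 46]) cube([70, 23, 912]);
translate([1181, 75, 46]) cube([70, 23, 912]);
translate([1328, 75, 46]) cube([70, 23, 912]);


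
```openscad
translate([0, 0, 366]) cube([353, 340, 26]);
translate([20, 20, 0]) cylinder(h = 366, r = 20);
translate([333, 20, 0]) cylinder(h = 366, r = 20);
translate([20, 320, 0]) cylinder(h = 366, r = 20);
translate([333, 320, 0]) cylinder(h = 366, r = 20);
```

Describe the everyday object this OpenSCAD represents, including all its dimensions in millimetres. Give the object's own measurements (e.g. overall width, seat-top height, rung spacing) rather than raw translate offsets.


A four-legged stool. The seat is a 353×340×26 mm slab whose top surface is at z = 392 mm; four round legs, each 40 mm in diameter, run from the floor (z = 0) to the underside of the seat, each leg's axis is inset half a diameter from the nearest pair of seat edges (so the leg's bounding box is flush with the corner).


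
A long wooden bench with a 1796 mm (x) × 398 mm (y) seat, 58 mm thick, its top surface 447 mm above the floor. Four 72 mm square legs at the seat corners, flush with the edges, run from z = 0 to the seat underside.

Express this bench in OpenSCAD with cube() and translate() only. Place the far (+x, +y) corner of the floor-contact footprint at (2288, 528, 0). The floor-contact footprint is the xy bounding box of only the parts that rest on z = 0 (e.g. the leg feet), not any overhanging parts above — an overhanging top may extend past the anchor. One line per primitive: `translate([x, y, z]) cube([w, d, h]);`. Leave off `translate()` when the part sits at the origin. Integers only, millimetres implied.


translate([492, 130, 389]) cube([1796, 398, 58]);
translate([492, 130, 0]) cube([72, 72, 389]);
translate([492, 456, 0]) cube([72, 72, 389]);
translate([2216, 130, 0]) cube([72, 72, 389]);
translate([2216, 456, 0]) cube([72, 72, 389]);


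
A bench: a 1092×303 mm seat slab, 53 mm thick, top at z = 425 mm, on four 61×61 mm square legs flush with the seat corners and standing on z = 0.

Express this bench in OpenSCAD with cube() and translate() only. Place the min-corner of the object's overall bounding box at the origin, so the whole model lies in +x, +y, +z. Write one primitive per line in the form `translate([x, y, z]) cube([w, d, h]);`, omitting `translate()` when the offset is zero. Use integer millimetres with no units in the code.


translate([0, 0, 372]) cube([1092, 303, 53]);
cube([61, 61, 372]);
translate([0, 242, 0]) cube([61, 61, 372]);
translate([1031, 0, 0]) cube([61, 61, 372]);
translate([1031, 242, 0]) cube([61, 61, 372]);


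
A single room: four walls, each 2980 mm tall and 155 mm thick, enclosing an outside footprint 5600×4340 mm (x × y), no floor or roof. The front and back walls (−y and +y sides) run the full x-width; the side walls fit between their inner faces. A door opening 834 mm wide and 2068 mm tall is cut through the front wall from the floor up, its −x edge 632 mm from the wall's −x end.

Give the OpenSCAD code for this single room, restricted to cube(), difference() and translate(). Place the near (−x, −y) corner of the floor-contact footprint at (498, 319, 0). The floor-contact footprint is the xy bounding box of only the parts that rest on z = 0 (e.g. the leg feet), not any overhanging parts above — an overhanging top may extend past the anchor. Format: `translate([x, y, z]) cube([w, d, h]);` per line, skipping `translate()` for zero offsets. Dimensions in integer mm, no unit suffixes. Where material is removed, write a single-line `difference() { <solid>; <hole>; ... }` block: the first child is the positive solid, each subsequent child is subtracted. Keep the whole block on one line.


difference() { translate([498, 319, 0]) cube([5600, 155, 2980]); translate([1130, 319, 0]) cube([834, 155, 2068]); }
translate([498, 4504, 0]) cube([5600, 155, 2980]);
translate([498, 474, 0]) cube([155, 4030, 2980]);
translate([5943, 474, 0]) cube([155, 4030, 2980]);


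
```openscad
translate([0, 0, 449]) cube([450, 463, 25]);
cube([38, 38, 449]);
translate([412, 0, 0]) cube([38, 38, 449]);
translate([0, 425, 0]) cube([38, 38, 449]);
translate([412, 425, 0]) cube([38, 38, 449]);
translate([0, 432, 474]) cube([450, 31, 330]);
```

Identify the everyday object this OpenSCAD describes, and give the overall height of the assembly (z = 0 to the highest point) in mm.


A chair. The overall height is 804 mm.

A slab on four corner posts with a tall panel at the back — a chair. The seat slab sits at z = 449 with thickness 25, and the 330 mm backrest starts at the seat top, so the overall height is 449 + 25 + 330 = 804 mm.


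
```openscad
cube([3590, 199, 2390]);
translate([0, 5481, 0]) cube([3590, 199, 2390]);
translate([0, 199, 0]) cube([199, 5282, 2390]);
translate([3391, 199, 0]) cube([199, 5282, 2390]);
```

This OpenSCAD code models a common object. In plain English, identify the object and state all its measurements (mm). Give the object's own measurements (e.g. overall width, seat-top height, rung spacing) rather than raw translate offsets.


The wall frame of a small rectangular building: four walls, each 2390 mm tall and 199 mm thick, enclosing a footprint 3590 mm (x) by 5680 mm (y) outside-to-outside, with no floor or roof. The front and back walls (the −y and +y sides) span the full width; the two side walls fit between them.


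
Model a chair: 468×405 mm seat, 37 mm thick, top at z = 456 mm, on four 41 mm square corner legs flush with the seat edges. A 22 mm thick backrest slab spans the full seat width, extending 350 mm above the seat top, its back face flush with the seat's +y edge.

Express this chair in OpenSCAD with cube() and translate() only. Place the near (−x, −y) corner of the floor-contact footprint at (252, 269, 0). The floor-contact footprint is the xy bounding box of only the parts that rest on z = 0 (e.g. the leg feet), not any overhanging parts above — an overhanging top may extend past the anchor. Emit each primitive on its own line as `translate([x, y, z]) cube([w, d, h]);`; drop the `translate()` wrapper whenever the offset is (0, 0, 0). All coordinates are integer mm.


translate([252, 269, 419]) cube([468, 405, 37]);
translate([252, 269, 0]) cube([41, 41, 419]);
translate([679, 269, 0]) cube([41, 41, 419]);
translate([252, 633, 0]) cube([41, 41, 419]);
translate([679, 633, 0]) cube([41, 41, 419]);
translate([252, 652, 456]) cube([468, 22, 350]);


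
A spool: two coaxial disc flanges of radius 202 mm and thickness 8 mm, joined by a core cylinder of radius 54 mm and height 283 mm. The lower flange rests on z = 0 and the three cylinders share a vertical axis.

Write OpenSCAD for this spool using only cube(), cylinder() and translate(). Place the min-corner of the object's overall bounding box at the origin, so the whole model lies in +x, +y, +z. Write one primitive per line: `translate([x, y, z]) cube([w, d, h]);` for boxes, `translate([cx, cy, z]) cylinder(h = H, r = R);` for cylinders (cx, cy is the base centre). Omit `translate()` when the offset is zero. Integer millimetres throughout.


translate([202, 202, 0]) cylinder(h = 8, r = 202);
translate([202, 202, 8]) cylinder(h = 283, r = 54);
translate([202, 202, 291]) cylinder(h = 8, r = 202);


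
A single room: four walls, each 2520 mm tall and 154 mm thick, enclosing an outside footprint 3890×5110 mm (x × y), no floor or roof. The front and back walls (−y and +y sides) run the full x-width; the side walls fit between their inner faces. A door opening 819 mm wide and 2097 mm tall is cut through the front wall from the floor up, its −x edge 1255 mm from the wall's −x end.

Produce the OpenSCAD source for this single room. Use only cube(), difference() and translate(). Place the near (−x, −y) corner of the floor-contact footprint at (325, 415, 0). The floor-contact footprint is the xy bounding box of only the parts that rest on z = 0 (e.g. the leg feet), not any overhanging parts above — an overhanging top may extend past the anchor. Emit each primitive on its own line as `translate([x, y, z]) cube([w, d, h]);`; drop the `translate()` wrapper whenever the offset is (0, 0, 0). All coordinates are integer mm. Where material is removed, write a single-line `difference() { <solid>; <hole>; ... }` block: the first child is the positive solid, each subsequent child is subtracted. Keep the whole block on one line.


difference() { translate([325, 415, 0]) cube([3890, 154, 2520]); translate([1580, 415, 0]) cube([819, 154, 2097]); }
translate([325, 5371, 0]) cube([3890, 154, 2520]);
translate([325, 569, 0]) cube([154, 4802, 2520]);
translate([4061, 569, 0]) cube([154, 4802, 2520]);


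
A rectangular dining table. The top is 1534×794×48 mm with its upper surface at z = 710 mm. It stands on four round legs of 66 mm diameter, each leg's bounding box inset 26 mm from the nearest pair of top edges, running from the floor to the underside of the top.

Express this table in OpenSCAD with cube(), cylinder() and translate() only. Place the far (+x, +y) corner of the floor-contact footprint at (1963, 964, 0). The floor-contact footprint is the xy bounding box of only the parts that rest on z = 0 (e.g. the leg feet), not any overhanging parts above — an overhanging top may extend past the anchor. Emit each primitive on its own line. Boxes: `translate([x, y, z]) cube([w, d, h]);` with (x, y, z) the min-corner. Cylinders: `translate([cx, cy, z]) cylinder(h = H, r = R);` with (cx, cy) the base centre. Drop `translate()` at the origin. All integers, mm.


translate([455, 196, 662]) cube([1534, 794, 48]);
translate([514, 255, 0]) cylinder(h = 662, r = 33);
translate([1930, 255, 0]) cylinder(h = 662, r = 33);
translate([514, 931, 0]) cylinder(h = 662, r = 33);
translate([1930, 931, 0]) cylinder(h = 662, r = 33);


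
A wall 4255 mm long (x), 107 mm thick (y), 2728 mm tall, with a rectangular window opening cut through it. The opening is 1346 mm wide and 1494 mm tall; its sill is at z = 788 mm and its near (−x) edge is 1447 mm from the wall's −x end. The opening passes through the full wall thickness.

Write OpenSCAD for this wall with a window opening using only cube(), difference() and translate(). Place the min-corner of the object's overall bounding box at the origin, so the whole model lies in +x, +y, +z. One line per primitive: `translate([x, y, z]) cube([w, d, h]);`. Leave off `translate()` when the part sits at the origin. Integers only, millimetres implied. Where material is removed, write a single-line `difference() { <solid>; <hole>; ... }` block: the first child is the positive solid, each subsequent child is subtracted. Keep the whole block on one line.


difference() { cube([4255, 107, 2728]); translate([1447, 0, 788]) cube([1346, 107, 1494]); }


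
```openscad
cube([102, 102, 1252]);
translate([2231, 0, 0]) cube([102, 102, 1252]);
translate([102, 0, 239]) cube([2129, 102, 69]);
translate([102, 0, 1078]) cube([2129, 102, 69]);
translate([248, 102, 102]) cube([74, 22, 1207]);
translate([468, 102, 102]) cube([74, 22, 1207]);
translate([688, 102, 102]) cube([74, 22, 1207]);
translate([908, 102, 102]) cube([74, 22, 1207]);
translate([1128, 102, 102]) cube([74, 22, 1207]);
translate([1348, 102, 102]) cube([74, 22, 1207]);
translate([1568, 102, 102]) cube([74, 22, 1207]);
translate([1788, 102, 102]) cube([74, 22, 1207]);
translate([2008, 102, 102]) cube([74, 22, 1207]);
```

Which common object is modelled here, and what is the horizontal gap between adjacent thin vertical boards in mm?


A fence section. The picket gap is 146 mm.

Two posts, two rails, 9 pickets — a fence section. Span 2129 mm holds 9 pickets of 74 mm with 10 equal gaps: ⌊(2129 − 9·74) / 10⌋ = 146 mm.


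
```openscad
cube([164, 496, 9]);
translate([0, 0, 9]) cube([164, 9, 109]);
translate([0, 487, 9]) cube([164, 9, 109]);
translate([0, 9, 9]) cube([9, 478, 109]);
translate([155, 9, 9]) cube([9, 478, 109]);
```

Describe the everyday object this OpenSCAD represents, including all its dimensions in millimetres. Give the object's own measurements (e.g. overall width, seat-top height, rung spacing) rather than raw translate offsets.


An open-topped rectangular box: outside dimensions 164×496×118 mm, with a uniform wall and base thickness of 9 mm. The base is a full 164×496 slab on the floor; four walls sit on top of the base. The front and back walls (the −y and +y sides) span the full width; the two side walls fit between them.


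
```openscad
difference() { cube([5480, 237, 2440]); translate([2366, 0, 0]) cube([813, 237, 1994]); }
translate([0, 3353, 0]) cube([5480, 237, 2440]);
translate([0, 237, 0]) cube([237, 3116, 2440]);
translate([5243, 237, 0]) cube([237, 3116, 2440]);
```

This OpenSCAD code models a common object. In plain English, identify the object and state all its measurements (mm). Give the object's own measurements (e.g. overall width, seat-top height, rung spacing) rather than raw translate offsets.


A single room: four walls, each 2440 mm tall and 237 mm thick, enclosing an outside footprint 5480×3590 mm (x × y), no floor or roof. The front and back walls (−y and +y sides) run the full x-width; the side walls fit between their inner faces. A door opening 813 mm wide and 1994 mm tall is cut through the front wall from the floor up, its −x edge 2366 mm from the wall's −x end.


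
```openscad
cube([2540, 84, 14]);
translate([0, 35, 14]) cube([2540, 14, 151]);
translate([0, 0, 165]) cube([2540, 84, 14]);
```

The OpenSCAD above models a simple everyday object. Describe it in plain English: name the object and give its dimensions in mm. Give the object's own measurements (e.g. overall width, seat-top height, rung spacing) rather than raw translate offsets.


An I-beam lying along x, 2540 mm long. Overall section height 179 mm. Two flanges 84 mm wide (y) and 14 mm thick, one on the floor and one at the top; a web 14 mm thick runs between them, centred on the flange width.


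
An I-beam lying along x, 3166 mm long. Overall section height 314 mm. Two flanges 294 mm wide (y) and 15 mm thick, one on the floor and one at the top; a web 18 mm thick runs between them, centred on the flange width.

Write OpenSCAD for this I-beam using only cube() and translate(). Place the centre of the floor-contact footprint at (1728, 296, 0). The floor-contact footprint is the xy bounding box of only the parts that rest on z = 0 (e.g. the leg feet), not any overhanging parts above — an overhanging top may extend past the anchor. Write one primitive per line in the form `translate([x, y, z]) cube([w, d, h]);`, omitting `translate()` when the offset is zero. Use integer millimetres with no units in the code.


translate([145, 149, 0]) cube([3166, 294, 15]);
translate([145, 287, 15]) cube([3166, 18, 284]);
translate([145, 149, 299]) cube([3166, 294, 15]);


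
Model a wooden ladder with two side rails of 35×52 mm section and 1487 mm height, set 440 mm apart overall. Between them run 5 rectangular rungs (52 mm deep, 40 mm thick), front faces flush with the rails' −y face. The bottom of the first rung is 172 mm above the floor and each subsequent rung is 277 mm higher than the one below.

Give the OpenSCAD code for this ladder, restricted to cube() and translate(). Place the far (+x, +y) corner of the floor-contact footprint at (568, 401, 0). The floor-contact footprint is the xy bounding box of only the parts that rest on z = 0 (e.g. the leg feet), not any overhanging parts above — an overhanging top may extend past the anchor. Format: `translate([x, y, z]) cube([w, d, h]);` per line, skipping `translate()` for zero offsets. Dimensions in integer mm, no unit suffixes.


translate([128, 349, 0]) cube([35, 52, 1487]);
translate([533, 349, 0]) cube([35, 52, 1487]);
translate([163, 349, 172]) cube([370, 52, 40]);
translate([163, 349, 449]) cube([370, 52, 40]);
translate([163, 349, 726]) cube([370, 52, 40]);
translate([163, 349, 1003]) cube([370, 52, 40]);
translate([163, 349, 1280]) cube([370, 52, 40]);


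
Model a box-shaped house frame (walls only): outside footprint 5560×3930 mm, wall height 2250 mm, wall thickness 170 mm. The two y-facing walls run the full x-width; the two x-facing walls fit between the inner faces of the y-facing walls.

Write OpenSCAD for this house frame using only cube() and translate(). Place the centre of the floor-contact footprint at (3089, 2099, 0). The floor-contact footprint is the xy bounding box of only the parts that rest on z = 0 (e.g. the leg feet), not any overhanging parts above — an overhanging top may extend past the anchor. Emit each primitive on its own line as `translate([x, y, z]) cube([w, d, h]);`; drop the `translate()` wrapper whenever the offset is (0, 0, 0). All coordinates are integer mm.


translate([309, 134, 0]) cube([5560, 170, 2250]);
translate([309, 3894, 0]) cube([5560, 170, 2250]);
translate([309, 304, 0]) cube([170, 3590, 2250]);
translate([5699, 304, 0]) cube([170, 3590, 2250]);


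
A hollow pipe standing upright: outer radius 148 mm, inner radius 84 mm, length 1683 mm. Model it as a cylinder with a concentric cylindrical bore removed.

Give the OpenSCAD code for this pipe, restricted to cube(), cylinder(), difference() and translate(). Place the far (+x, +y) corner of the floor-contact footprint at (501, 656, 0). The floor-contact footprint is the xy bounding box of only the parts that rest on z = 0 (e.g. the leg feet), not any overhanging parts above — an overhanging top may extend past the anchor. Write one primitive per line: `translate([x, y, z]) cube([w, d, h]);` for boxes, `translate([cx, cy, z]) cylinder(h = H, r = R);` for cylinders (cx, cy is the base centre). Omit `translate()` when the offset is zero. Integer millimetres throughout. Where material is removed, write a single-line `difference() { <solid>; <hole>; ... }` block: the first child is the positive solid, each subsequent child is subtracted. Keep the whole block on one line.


difference() { translate([353, 508, 0]) cylinder(h = 1683, r = 148); translate([353, 508, 0]) cylinder(h = 1683, r = 84); }


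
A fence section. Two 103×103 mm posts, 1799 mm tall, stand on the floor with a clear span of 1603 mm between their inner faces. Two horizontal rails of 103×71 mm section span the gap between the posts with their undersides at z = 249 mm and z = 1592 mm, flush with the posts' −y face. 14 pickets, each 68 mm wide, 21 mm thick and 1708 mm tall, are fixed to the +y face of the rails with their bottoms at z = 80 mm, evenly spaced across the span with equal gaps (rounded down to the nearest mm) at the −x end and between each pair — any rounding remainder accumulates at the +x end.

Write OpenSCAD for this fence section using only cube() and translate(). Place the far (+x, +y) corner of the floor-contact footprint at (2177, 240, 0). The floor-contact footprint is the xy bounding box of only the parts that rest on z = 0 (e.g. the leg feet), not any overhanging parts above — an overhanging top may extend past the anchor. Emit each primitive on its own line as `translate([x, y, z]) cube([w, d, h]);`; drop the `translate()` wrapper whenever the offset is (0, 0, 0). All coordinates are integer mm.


translate([368, 137, 0]) cube([103, 103, 1799]);
translate([2074, 137, 0]) cube([103, 103, 1799]);
translate([471, 137, 249]) cube([1603, 103, 71]);
translate([471, 137, 1592]) cube([1603, 103, 71]);
translate([514, 240, 80]) cube([68, 21, 1708]);
translate([625, 240, 80]) cube([68, 21, 1708]);
translate([736, 240, 80]) cube([68, 21, 1708]);
translate([847, 240, 80]) cube([68, 21, 1708]);
translate([958, 240, 80]) cube([68, 21, 1708]);
translate([1069, 240, 80]) cube([68, 21, 1708]);
translate([1180, 240, 80]) cube([68, 21, 1708]);
translate([1291, 240, 80]) cube([68, 21, 1708]);
translate([1402, 240, 80]) cube([68, 21, 1708]);
translate([1513, 240, 80]) cube([68, 21, 1708]);
translate([1624, 240, 80]) cube([68, 21, 1708]);
translate([1735, 240, 80]) cube([68, 21, 1708]);
translate([1846, 240, 80]) cube([68, 21, 1708]);
translate([1957, 240, 80]) cube([68, 21, 1708]);


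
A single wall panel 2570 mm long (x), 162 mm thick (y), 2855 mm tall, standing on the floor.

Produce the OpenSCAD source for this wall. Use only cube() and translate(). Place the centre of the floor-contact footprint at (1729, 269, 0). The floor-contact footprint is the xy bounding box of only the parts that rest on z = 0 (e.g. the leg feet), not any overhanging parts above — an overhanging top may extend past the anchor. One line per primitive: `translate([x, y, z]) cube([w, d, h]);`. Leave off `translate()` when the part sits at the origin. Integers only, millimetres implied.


translate([444, 188, 0]) cube([2570, 162, 2855]);


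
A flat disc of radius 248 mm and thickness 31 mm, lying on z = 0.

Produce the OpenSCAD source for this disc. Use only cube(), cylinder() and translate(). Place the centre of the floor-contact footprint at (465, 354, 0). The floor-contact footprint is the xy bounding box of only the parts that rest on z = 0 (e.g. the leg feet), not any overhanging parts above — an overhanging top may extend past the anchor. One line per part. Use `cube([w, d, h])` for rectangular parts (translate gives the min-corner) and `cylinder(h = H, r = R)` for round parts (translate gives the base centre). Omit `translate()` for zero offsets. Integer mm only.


translate([465, 354, 0]) cylinder(h = 31, r = 248);


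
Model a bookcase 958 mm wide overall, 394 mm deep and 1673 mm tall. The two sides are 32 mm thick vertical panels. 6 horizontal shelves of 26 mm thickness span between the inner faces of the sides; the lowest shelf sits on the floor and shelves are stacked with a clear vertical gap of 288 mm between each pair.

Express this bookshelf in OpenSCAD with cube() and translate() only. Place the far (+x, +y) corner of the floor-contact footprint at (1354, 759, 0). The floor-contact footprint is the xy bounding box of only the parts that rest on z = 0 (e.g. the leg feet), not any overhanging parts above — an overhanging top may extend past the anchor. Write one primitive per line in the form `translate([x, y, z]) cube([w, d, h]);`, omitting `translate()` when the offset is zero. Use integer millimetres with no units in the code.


translate([396, 365, 0]) cube([32, 394, 1673]);
translate([1322, 365, 0]) cube([32, 394, 1673]);
translate([428, 365, 0]) cube([894, 394, 26]);
translate([428, 365, 314]) cube([894, 394, 26]);
translate([428, 365, 628]) cube([894, 394, 26]);
translate([428, 365, 942]) cube([894, 394, 26]);
translate([428, 365, 1256]) cube([894, 394, 26]);
translate([428, 365, 1570]) cube([894, 394, 26]);


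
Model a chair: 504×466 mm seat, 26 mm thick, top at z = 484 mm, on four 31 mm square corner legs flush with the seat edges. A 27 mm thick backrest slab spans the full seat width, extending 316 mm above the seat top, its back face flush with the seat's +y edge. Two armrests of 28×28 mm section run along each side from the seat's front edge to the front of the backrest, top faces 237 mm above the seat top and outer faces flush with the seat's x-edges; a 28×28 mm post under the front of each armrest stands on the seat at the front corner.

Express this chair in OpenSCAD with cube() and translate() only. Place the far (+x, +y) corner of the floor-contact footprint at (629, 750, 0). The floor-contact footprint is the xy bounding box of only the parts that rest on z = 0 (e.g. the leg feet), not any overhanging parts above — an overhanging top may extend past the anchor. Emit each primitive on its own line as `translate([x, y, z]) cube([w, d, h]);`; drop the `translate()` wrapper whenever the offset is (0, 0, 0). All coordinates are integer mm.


// leg_h = 484 - 26 = 458
// arm post h = 237 - 28 = 209
translate([125, 284, 458]) cube([504, 466, 26]);
translate([125, 284, 0]) cube([31, 31, 458]);
translate([598, 284, 0]) cube([31, 31, 458]);
translate([125, 719, 0]) cube([31, 31, 458]);
translate([598, 719, 0]) cube([31, 31, 458]);
translate([125, 723, 484]) cube([504, 27, 316]);
translate([125, 284, 693]) cube([28, 439, 28]);
translate([601, 284, 693]) cube([28, 439, 28]);
translate([125, 284, 484]) cube([28, 28, 209]);
translate([601, 284, 484]) cube([28, 28, 209]);


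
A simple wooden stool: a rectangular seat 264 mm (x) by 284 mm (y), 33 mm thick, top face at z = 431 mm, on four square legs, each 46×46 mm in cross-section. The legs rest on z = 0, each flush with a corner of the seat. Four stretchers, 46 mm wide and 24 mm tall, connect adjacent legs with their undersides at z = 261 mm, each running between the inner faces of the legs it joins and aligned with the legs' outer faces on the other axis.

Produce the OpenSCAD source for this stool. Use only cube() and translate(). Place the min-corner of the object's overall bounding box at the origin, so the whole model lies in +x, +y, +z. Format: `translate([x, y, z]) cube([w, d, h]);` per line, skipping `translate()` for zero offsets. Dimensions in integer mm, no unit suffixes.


translate([0, 0, 398]) cube([264, 284, 33]);
cube([46, 46, 398]);
translate([218, 0, 0]) cube([46, 46, 398]);
translate([0, 238, 0]) cube([46, 46, 398]);
translate([218, 238, 0]) cube([46, 46, 398]);
translate([46, 0, 261]) cube([172, 46, 24]);
translate([46, 238, 261]) cube([172, 46, 24]);
translate([0, 46, 261]) cube([46, 192, 24]);
translate([218, 46, 261]) cube([46, 192, 24]);


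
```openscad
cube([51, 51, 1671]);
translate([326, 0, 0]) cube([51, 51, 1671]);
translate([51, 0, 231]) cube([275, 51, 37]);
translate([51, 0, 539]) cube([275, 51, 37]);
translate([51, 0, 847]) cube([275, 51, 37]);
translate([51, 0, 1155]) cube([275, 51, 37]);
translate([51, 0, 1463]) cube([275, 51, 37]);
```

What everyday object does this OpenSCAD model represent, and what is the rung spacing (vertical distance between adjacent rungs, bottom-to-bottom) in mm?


A ladder. The rung spacing is 308 mm.

Two tall 51×51 posts with 5 short bars between them — a ladder. Adjacent rungs sit at z = 231 and z = 539, so the spacing is 539 − 231 = 308 mm.


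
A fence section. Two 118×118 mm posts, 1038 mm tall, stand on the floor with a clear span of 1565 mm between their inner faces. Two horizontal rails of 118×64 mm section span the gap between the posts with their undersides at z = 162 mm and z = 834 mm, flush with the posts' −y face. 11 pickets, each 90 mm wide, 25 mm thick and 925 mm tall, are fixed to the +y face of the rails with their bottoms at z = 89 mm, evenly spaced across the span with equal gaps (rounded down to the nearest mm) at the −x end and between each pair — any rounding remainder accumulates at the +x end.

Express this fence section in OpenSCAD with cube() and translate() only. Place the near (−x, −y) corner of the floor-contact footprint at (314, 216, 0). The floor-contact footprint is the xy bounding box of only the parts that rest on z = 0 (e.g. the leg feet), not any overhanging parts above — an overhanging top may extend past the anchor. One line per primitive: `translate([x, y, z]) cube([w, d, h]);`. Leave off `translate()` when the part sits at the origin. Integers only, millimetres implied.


translate([314, 216, 0]) cube([118, 118, 1038]);
translate([1997, 216, 0]) cube([118, 118, 1038]);
translate([432, 216, 162]) cube([1565, 118, 64]);
translate([432, 216, 834]) cube([1565, 118, 64]);
translate([479, 334, 89]) cube([90, 25, 925]);
translate([616, 334, 89]) cube([90, 25, 925]);
translate([753, 334, 89]) cube([90, 25, 925]);
translate([890, 334, 89]) cube([90, 25, 925]);
translate([1027, 334, 89]) cube([90, 25, 925]);
translate([1164, 334, 89]) cube([90, 25, 925]);
translate([1301, 334, 89]) cube([90, 25, 925]);
translate([1438, 334, 89]) cube([90, 25, 925]);
translate([1575, 334, 89]) cube([90, 25, 925]);
translate([1712, 334, 89]) cube([90, 25, 925]);
translate([1849, 334, 89]) cube([90, 25, 925]);
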